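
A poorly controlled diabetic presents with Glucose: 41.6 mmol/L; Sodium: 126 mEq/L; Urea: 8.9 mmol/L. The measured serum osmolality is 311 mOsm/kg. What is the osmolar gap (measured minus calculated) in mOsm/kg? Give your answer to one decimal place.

Calculated osmolality = 2·Na + glucose + urea
= 2·126 + 41.6 + 8.9
= 252 + 41.60 + 8.90
= 302.5 mOsm/kg ≈ 302.5 mOsm/kg
Osmolar gap = measured − calculated = 311 − 302.5 = 8.5 mOsm/kg

8.5 mOsm/kg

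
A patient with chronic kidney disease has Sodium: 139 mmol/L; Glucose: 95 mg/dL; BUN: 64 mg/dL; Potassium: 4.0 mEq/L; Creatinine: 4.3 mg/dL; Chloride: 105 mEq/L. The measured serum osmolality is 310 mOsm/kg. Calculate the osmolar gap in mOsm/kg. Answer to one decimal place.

Calculated osmolality = 2·Na + glucose/18 + BUN/2.8
= 2·139 + 95/18 + 64/2.8
= 278 + 5.28 + 22.86
= 306.14 mOsm/kg ≈ 306.1 mOsm/kg
Osmolar gap = measured − calculated = 310 − 306.1 = 3.9 mOsm/kg

3.9 mOsm/kg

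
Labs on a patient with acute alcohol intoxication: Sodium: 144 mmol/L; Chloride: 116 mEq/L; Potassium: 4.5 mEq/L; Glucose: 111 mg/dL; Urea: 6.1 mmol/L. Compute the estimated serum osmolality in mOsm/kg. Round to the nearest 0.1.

300.3 mOsm/kg

Calculated osmolality = 2·Na + glucose/18 + urea
= 2·144 + 111/18 + 6.1
= 288 + 6.17 + 6.10
= 300.27 mOsm/kg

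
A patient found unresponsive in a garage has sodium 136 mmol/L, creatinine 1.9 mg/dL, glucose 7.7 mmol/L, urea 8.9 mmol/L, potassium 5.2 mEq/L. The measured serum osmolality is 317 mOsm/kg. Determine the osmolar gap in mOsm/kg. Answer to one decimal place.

28.4 mOsm/kg

Calculated osmolality = 2·Na + glucose + urea
= 2·136 + 7.7 + 8.9
= 272 + 7.70 + 8.90
= 288.6 mOsm/kg ≈ 288.6 mOsm/kg
Osmolar gap = measured − calculated = 317 − 288.6 = 28.4 mOsm/kg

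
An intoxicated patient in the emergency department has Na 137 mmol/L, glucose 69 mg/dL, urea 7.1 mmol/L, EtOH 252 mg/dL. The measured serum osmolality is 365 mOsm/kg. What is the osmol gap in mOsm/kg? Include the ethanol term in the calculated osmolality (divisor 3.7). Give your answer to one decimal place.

12.0 mOsm/kg

Calculated osmolality = 2·Na + glucose/18 + urea + ethanol/3.7
= 2·137 + 69/18 + 7.1 + 252/3.7
= 274 + 3.83 + 7.10 + 68.11
= 353.04 mOsm/kg ≈ 353.0 mOsm/kg
Osmolar gap = measured − calculated = 365 − 353.0 = 12.0 mOsm/kg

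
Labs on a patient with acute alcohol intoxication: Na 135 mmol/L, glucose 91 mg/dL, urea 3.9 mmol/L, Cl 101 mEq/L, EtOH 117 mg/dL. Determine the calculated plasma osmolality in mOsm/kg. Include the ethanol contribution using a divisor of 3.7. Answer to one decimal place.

310.6 mOsm/kg

Calculated osmolality = 2·Na + glucose/18 + urea + ethanol/3.7
= 2·135 + 91/18 + 3.9 + 117/3.7
= 270 + 5.06 + 3.90 + 31.62
= 310.58 mOsm/kg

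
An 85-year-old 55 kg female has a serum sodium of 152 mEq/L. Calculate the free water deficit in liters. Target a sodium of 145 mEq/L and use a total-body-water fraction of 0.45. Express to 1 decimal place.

TBW = 0.45 · 55 = 24.75 L
Free water deficit = TBW · (Na/145 − 1)
= 24.75 · (152/145 − 1)
= 24.75 · 0.0483
= 1.2 L

1.2 L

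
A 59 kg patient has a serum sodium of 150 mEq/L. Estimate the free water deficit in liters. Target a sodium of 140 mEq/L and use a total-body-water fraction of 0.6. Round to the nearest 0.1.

TBW = 0.6 · 59 = 35.4 L
Free water deficit = TBW · (Na/140 − 1)
= 35.4 · (150/140 − 1)
= 35.4 · 0.0714
= 2.53 L

2.5 L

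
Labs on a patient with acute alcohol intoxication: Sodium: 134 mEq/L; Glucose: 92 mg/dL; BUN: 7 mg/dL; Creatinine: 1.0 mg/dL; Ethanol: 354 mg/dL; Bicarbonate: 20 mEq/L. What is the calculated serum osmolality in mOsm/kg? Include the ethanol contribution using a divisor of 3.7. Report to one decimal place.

371.3 mOsm/kg

Calculated osmolality = 2·Na + glucose/18 + BUN/2.8 + ethanol/3.7
= 2·134 + 92/18 + 7/2.8 + 354/3.7
= 268 + 5.11 + 2.50 + 95.68
= 371.29 mOsm/kg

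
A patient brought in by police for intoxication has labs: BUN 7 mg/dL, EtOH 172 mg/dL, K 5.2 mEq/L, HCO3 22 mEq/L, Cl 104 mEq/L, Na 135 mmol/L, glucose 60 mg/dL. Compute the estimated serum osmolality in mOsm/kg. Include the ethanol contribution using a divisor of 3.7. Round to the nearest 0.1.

Calculated osmolality = 2·Na + glucose/18 + BUN/2.8 + ethanol/3.7
= 2·135 + 60/18 + 7/2.8 + 172/3.7
= 270 + 3.33 + 2.50 + 46.49
= 322.32 mOsm/kg

322.3 mOsm/kg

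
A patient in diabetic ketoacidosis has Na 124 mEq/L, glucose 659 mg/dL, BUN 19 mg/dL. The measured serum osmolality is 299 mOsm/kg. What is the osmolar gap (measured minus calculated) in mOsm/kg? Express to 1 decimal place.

Calculated osmolality = 2·Na + glucose/18 + BUN/2.8
= 2·124 + 659/18 + 19/2.8
= 248 + 36.61 + 6.79
= 291.4 mOsm/kg ≈ 291.4 mOsm/kg
Osmolar gap = measured − calculated = 299 − 291.4 = 7.6 mOsm/kg

7.6 mOsm/kg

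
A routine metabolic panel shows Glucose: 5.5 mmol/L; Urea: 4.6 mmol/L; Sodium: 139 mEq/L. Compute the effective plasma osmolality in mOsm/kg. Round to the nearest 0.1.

283.5 mOsm/kg

Effective osmolality excludes urea (freely permeant across cell membranes):
2·Na + glucose
= 2·139 + 5.5
= 278 + 5.5
= 283.5 mOsm/kg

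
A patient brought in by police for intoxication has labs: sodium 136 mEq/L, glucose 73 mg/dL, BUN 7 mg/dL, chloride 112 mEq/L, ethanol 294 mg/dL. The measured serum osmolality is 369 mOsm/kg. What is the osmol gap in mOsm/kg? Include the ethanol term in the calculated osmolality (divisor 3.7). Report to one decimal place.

11.0 mOsm/kg

Calculated osmolality = 2·Na + glucose/18 + BUN/2.8 + ethanol/3.7
= 2·136 + 73/18 + 7/2.8 + 294/3.7
= 272 + 4.06 + 2.50 + 79.46
= 358.02 mOsm/kg ≈ 358.0 mOsm/kg
Osmolar gap = measured − calculated = 369 − 358.0 = 11.0 mOsm/kg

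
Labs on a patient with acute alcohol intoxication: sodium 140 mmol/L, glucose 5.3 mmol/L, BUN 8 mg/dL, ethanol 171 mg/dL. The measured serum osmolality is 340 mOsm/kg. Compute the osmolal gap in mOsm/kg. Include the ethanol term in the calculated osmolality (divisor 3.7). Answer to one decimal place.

Calculated osmolality = 2·Na + glucose + BUN/2.8 + ethanol/3.7
= 2·140 + 5.3 + 8/2.8 + 171/3.7
= 280 + 5.30 + 2.86 + 46.22
= 334.38 mOsm/kg ≈ 334.4 mOsm/kg
Osmolar gap = measured − calculated = 340 − 334.4 = 5.6 mOsm/kg

5.6 mOsm/kg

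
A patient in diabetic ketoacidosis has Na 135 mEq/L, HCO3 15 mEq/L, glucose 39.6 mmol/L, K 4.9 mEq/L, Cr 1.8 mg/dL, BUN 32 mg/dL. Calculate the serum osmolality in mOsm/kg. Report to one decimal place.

Calculated osmolality = 2·Na + glucose + BUN/2.8
= 2·135 + 39.6 + 32/2.8
= 270 + 39.60 + 11.43
= 321.03 mOsm/kg

321.0 mOsm/kg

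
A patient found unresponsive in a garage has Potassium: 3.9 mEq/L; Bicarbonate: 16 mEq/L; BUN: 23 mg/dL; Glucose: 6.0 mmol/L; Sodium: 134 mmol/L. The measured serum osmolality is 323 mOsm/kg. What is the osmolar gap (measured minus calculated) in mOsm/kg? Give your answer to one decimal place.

Calculated osmolality = 2·Na + glucose + BUN/2.8
= 2·134 + 6 + 23/2.8
= 268 + 6 + 8.21
= 282.21 mOsm/kg ≈ 282.2 mOsm/kg
Osmolar gap = measured − calculated = 323 − 282.2 = 40.8 mOsm/kg

40.8 mOsm/kg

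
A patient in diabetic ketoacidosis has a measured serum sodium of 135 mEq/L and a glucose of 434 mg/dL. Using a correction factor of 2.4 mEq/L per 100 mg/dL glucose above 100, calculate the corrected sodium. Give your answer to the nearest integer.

Corrected Na = measured Na + 2.4 · (glucose − 100)/100
= 135 + 2.4 · (434 − 100)/100
= 135 + 8
= 143 mEq/L

143 mEq/L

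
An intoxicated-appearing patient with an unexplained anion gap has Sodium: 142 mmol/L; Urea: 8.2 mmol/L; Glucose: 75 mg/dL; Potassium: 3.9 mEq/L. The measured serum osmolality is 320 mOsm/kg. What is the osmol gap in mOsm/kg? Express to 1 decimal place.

Calculated osmolality = 2·Na + glucose/18 + urea
= 2·142 + 75/18 + 8.2
= 284 + 4.17 + 8.20
= 296.37 mOsm/kg ≈ 296.4 mOsm/kg
Osmolar gap = measured − calculated = 320 − 296.4 = 23.6 mOsm/kg

23.6 mOsm/kg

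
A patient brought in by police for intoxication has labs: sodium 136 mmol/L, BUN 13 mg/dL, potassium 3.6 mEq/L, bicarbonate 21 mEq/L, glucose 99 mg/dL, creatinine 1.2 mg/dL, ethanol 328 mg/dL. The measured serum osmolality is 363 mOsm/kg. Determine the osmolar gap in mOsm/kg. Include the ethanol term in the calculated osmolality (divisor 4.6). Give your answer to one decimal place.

9.6 mOsm/kg

Calculated osmolality = 2·Na + glucose/18 + BUN/2.8 + ethanol/4.6
= 2·136 + 99/18 + 13/2.8 + 328/4.6
= 272 + 5.50 + 4.64 + 71.30
= 353.44 mOsm/kg ≈ 353.4 mOsm/kg
Osmolar gap = measured − calculated = 363 − 353.4 = 9.6 mOsm/kg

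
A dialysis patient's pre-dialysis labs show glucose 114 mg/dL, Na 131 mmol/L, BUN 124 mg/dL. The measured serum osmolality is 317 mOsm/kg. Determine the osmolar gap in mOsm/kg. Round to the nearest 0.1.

4.4 mOsm/kg

Calculated osmolality = 2·Na + glucose/18 + BUN/2.8
= 2·131 + 114/18 + 124/2.8
= 262 + 6.33 + 44.29
= 312.62 mOsm/kg ≈ 312.6 mOsm/kg
Osmolar gap = measured − calculated = 317 − 312.6 = 4.4 mOsm/kg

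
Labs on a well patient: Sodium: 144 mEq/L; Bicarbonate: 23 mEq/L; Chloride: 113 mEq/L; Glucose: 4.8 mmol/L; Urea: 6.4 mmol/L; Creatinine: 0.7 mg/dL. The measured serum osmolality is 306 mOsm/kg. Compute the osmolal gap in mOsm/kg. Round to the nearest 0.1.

6.8 mOsm/kg

Calculated osmolality = 2·Na + glucose + urea
= 2·144 + 4.8 + 6.4
= 288 + 4.80 + 6.40
= 299.2 mOsm/kg ≈ 299.2 mOsm/kg
Osmolar gap = measured − calculated = 306 − 299.2 = 6.8 mOsm/kg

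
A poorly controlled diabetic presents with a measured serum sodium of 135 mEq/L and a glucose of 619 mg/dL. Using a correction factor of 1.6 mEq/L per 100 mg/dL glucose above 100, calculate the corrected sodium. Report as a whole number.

143 mEq/L

Corrected Na = measured Na + 1.6 · (glucose − 100)/100
= 135 + 1.6 · (619 − 100)/100
= 135 + 8.3
= 143.3 mEq/L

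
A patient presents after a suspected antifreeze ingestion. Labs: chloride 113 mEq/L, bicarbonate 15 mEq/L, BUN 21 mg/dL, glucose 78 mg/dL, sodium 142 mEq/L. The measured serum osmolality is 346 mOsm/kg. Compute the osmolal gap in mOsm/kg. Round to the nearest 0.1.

Calculated osmolality = 2·Na + glucose/18 + BUN/2.8
= 2·142 + 78/18 + 21/2.8
= 284 + 4.33 + 7.50
= 295.83 mOsm/kg ≈ 295.8 mOsm/kg
Osmolar gap = measured − calculated = 346 − 295.8 = 50.2 mOsm/kg

50.2 mOsm/kg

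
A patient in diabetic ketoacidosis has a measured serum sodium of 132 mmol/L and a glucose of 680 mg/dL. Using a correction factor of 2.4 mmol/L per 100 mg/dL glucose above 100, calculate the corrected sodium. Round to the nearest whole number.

146 mmol/L

Corrected Na = measured Na + 2.4 · (glucose − 100)/100
= 132 + 2.4 · (680 − 100)/100
= 132 + 13.9
= 145.9 mmol/L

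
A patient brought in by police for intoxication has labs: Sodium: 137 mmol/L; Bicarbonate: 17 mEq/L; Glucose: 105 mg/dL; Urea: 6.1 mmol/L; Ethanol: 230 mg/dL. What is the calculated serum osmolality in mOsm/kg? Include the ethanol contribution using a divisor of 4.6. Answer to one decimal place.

Calculated osmolality = 2·Na + glucose/18 + urea + ethanol/4.6
= 2·137 + 105/18 + 6.1 + 230/4.6
= 274 + 5.83 + 6.10 + 50
= 335.93 mOsm/kg

335.9 mOsm/kg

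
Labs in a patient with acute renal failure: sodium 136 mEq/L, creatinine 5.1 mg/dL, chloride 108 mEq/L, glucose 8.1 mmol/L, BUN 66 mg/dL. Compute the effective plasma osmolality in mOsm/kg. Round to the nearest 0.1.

Effective osmolality excludes urea (freely permeant across cell membranes):
2·Na + glucose
= 2·136 + 8.1
= 272 + 8.1
= 280.1 mOsm/kg

280.1 mOsm/kg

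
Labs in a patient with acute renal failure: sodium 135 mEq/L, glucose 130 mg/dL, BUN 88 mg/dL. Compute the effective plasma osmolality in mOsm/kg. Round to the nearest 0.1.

277.2 mOsm/kg

Effective osmolality excludes urea (freely permeant across cell membranes):
2·Na + glucose/18
= 2·135 + 130/18
= 270 + 7.22
= 277.22 mOsm/kg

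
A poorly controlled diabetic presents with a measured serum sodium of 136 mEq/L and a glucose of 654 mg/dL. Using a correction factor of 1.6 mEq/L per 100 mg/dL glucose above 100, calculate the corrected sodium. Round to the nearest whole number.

145 mEq/L

Corrected Na = measured Na + 1.6 · (glucose − 100)/100
= 136 + 1.6 · (654 − 100)/100
= 136 + 8.9
= 144.9 mEq/L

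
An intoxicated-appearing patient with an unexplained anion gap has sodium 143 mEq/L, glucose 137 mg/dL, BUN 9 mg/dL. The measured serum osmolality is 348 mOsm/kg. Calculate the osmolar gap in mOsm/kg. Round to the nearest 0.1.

51.2 mOsm/kg

Calculated osmolality = 2·Na + glucose/18 + BUN/2.8
= 2·143 + 137/18 + 9/2.8
= 286 + 7.61 + 3.21
= 296.82 mOsm/kg ≈ 296.8 mOsm/kg
Osmolar gap = measured − calculated = 348 − 296.8 = 51.2 mOsm/kg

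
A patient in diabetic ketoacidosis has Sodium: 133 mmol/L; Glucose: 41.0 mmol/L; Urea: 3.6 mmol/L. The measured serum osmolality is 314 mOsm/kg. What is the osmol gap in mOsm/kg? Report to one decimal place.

Calculated osmolality = 2·Na + glucose + urea
= 2·133 + 41 + 3.6
= 266 + 41 + 3.60
= 310.6 mOsm/kg ≈ 310.6 mOsm/kg
Osmolar gap = measured − calculated = 314 − 310.6 = 3.4 mOsm/kg

3.4 mOsm/kg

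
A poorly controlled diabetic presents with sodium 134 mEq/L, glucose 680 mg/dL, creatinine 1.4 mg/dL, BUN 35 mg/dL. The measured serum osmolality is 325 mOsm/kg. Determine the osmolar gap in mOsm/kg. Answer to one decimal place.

6.7 mOsm/kg

Calculated osmolality = 2·Na + glucose/18 + BUN/2.8
= 2·134 + 680/18 + 35/2.8
= 268 + 37.78 + 12.50
= 318.28 mOsm/kg ≈ 318.3 mOsm/kg
Osmolar gap = measured − calculated = 325 − 318.3 = 6.7 mOsm/kg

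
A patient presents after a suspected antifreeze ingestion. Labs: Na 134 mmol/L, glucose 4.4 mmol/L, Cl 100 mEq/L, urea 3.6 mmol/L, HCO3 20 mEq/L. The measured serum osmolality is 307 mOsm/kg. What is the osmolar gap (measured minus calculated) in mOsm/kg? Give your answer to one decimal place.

31.0 mOsm/kg

Calculated osmolality = 2·Na + glucose + urea
= 2·134 + 4.4 + 3.6
= 268 + 4.40 + 3.60
= 276 mOsm/kg ≈ 276.0 mOsm/kg
Osmolar gap = measured − calculated = 307 − 276.0 = 31.0 mOsm/kg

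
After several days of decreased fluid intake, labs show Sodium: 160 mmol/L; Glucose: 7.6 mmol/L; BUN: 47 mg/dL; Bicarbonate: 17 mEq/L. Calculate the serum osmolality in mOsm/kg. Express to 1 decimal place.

Calculated osmolality = 2·Na + glucose + BUN/2.8
= 2·160 + 7.6 + 47/2.8
= 320 + 7.60 + 16.79
= 344.39 mOsm/kg

344.4 mOsm/kg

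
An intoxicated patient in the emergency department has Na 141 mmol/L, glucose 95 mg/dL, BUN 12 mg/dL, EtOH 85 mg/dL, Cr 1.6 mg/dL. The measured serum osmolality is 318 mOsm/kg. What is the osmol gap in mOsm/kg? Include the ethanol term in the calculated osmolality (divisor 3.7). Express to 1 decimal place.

3.5 mOsm/kg

Calculated osmolality = 2·Na + glucose/18 + BUN/2.8 + ethanol/3.7
= 2·141 + 95/18 + 12/2.8 + 85/3.7
= 282 + 5.28 + 4.29 + 22.97
= 314.54 mOsm/kg ≈ 314.5 mOsm/kg
Osmolar gap = measured − calculated = 318 − 314.5 = 3.5 mOsm/kg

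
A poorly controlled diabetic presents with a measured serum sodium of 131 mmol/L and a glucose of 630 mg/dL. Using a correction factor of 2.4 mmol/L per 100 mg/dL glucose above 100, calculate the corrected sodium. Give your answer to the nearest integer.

144 mmol/L

Corrected Na = measured Na + 2.4 · (glucose − 100)/100
= 131 + 2.4 · (630 − 100)/100
= 131 + 12.7
= 143.7 mmol/L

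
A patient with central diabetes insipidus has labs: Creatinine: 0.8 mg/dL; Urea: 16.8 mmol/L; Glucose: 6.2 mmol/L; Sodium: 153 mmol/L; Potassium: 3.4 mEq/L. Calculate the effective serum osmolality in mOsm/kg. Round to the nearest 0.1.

312.2 mOsm/kg

Effective osmolality excludes urea (freely permeant across cell membranes):
2·Na + glucose
= 2·153 + 6.2
= 306 + 6.2
= 312.2 mOsm/kg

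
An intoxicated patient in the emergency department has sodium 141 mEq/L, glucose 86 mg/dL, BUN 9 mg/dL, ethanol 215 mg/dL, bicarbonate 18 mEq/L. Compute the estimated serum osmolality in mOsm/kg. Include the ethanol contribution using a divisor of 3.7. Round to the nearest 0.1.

Calculated osmolality = 2·Na + glucose/18 + BUN/2.8 + ethanol/3.7
= 2·141 + 86/18 + 9/2.8 + 215/3.7
= 282 + 4.78 + 3.21 + 58.11
= 348.1 mOsm/kg

348.1 mOsm/kg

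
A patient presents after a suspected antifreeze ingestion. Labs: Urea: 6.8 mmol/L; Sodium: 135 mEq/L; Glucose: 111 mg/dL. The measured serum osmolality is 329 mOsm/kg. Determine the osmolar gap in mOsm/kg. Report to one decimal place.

46.0 mOsm/kg

Calculated osmolality = 2·Na + glucose/18 + urea
= 2·135 + 111/18 + 6.8
= 270 + 6.17 + 6.80
= 282.97 mOsm/kg ≈ 283.0 mOsm/kg
Osmolar gap = measured − calculated = 329 − 283.0 = 46.0 mOsm/kg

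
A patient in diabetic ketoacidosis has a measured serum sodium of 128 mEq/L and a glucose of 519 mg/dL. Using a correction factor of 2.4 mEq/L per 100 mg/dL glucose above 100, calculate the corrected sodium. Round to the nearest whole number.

Corrected Na = measured Na + 2.4 · (glucose − 100)/100
= 128 + 2.4 · (519 − 100)/100
= 128 + 10.1
= 138.1 mEq/L

138 mEq/L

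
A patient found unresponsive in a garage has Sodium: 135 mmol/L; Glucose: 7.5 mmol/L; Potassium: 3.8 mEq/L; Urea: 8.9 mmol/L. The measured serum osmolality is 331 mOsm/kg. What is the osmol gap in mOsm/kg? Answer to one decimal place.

44.6 mOsm/kg

Calculated osmolality = 2·Na + glucose + urea
= 2·135 + 7.5 + 8.9
= 270 + 7.50 + 8.90
= 286.4 mOsm/kg ≈ 286.4 mOsm/kg
Osmolar gap = measured − calculated = 331 − 286.4 = 44.6 mOsm/kg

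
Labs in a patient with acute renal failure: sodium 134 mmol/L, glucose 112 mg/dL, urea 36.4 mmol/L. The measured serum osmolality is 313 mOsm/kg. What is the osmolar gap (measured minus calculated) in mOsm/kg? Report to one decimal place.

2.4 mOsm/kg

Calculated osmolality = 2·Na + glucose/18 + urea
= 2·134 + 112/18 + 36.4
= 268 + 6.22 + 36.40
= 310.62 mOsm/kg ≈ 310.6 mOsm/kg
Osmolar gap = measured − calculated = 313 − 310.6 = 2.4 mOsm/kg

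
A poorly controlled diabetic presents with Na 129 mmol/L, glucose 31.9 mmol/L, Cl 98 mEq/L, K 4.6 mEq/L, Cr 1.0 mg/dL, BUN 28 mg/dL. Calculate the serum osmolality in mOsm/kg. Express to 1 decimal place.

Calculated osmolality = 2·Na + glucose + BUN/2.8
= 2·129 + 31.9 + 28/2.8
= 258 + 31.90 + 10
= 299.9 mOsm/kg

299.9 mOsm/kg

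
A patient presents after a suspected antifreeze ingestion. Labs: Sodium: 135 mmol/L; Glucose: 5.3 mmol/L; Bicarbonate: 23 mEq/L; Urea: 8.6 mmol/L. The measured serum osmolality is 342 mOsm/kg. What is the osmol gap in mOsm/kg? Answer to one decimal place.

58.1 mOsm/kg

Calculated osmolality = 2·Na + glucose + urea
= 2·135 + 5.3 + 8.6
= 270 + 5.30 + 8.60
= 283.9 mOsm/kg ≈ 283.9 mOsm/kg
Osmolar gap = measured − calculated = 342 − 283.9 = 58.1 mOsm/kg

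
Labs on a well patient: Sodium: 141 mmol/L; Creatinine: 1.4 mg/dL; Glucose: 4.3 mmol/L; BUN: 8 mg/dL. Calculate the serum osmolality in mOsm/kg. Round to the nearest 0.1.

Calculated osmolality = 2·Na + glucose + BUN/2.8
= 2·141 + 4.3 + 8/2.8
= 282 + 4.30 + 2.86
= 289.16 mOsm/kg

289.2 mOsm/kg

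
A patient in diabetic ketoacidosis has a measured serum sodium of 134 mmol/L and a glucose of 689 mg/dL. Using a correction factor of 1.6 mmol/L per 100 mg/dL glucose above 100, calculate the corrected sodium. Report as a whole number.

143 mmol/L

Corrected Na = measured Na + 1.6 · (glucose − 100)/100
= 134 + 1.6 · (689 − 100)/100
= 134 + 9.4
= 143.4 mmol/L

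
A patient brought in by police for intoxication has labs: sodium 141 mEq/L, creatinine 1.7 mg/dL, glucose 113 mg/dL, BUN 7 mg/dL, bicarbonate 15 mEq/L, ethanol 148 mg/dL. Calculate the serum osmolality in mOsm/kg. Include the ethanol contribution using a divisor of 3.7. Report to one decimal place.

330.8 mOsm/kg

Calculated osmolality = 2·Na + glucose/18 + BUN/2.8 + ethanol/3.7
= 2·141 + 113/18 + 7/2.8 + 148/3.7
= 282 + 6.28 + 2.50 + 40
= 330.78 mOsm/kg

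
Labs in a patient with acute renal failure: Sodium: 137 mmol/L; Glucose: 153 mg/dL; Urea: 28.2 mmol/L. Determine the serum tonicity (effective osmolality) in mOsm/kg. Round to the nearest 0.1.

Effective osmolality excludes urea (freely permeant across cell membranes):
2·Na + glucose/18
= 2·137 + 153/18
= 274 + 8.5
= 282.5 mOsm/kg

282.5 mOsm/kg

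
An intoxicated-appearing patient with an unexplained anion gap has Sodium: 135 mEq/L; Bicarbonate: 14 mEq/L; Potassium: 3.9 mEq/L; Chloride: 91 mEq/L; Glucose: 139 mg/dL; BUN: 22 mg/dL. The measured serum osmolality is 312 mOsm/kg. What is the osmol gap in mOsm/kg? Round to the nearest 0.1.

26.4 mOsm/kg

Calculated osmolality = 2·Na + glucose/18 + BUN/2.8
= 2·135 + 139/18 + 22/2.8
= 270 + 7.72 + 7.86
= 285.58 mOsm/kg ≈ 285.6 mOsm/kg
Osmolar gap = measured − calculated = 312 − 285.6 = 26.4 mOsm/kg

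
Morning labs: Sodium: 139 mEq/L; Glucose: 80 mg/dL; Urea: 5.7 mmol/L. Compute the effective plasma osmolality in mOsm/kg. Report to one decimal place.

282.4 mOsm/kg

Effective osmolality excludes urea (freely permeant across cell membranes):
2·Na + glucose/18
= 2·139 + 80/18
= 278 + 4.44
= 282.44 mOsm/kg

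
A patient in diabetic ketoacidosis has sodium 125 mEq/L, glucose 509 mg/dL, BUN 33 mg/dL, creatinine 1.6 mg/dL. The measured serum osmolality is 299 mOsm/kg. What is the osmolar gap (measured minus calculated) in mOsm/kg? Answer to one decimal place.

Calculated osmolality = 2·Na + glucose/18 + BUN/2.8
= 2·125 + 509/18 + 33/2.8
= 250 + 28.28 + 11.79
= 290.07 mOsm/kg ≈ 290.1 mOsm/kg
Osmolar gap = measured − calculated = 299 − 290.1 = 8.9 mOsm/kg

8.9 mOsm/kg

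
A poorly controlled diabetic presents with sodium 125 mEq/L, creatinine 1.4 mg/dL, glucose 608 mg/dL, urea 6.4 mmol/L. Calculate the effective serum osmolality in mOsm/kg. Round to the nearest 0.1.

283.8 mOsm/kg

Effective osmolality excludes urea (freely permeant across cell membranes):
2·Na + glucose/18
= 2·125 + 608/18
= 250 + 33.78
= 283.78 mOsm/kg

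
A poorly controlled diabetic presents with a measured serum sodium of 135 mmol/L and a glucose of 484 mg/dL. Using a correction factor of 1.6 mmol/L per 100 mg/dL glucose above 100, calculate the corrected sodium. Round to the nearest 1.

Corrected Na = measured Na + 1.6 · (glucose − 100)/100
= 135 + 1.6 · (484 − 100)/100
= 135 + 6.1
= 141.1 mmol/L

141 mmol/L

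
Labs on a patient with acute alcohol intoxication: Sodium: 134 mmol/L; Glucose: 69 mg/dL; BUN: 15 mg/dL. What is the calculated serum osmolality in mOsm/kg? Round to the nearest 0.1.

Calculated osmolality = 2·Na + glucose/18 + BUN/2.8
= 2·134 + 69/18 + 15/2.8
= 268 + 3.83 + 5.36
= 277.19 mOsm/kg

277.2 mOsm/kg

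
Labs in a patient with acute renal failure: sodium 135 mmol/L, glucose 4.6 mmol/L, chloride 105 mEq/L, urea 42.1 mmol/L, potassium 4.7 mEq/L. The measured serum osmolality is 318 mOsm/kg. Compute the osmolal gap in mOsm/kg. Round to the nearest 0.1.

Calculated osmolality = 2·Na + glucose + urea
= 2·135 + 4.6 + 42.1
= 270 + 4.60 + 42.10
= 316.7 mOsm/kg ≈ 316.7 mOsm/kg
Osmolar gap = measured − calculated = 318 − 316.7 = 1.3 mOsm/kg

1.3 mOsm/kg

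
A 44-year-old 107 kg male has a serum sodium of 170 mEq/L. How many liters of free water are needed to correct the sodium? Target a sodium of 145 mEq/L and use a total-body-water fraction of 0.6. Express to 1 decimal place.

TBW = 0.6 · 107 = 64.2 L
Free water deficit = TBW · (Na/145 − 1)
= 64.2 · (170/145 − 1)
= 64.2 · 0.1724
= 11.07 L

11.1 L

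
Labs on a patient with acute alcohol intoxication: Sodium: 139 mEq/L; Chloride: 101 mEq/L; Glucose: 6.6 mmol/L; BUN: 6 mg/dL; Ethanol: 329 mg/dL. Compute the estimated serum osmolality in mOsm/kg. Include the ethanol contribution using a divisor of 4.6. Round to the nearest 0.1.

358.3 mOsm/kg

Calculated osmolality = 2·Na + glucose + BUN/2.8 + ethanol/4.6
= 2·139 + 6.6 + 6/2.8 + 329/4.6
= 278 + 6.60 + 2.14 + 71.52
= 358.26 mOsm/kg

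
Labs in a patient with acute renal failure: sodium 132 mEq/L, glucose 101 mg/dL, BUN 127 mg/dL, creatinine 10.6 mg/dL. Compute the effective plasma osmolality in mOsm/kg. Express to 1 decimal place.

Effective osmolality excludes urea (freely permeant across cell membranes):
2·Na + glucose/18
= 2·132 + 101/18
= 264 + 5.61
= 269.61 mOsm/kg

269.6 mOsm/kg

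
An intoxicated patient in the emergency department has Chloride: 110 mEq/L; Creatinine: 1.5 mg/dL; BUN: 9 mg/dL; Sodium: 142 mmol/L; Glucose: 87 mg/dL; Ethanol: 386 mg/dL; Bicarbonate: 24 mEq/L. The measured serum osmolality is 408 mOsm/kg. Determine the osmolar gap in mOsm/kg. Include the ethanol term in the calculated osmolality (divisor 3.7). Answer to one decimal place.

Calculated osmolality = 2·Na + glucose/18 + BUN/2.8 + ethanol/3.7
= 2·142 + 87/18 + 9/2.8 + 386/3.7
= 284 + 4.83 + 3.21 + 104.32
= 396.36 mOsm/kg ≈ 396.4 mOsm/kg
Osmolar gap = measured − calculated = 408 − 396.4 = 11.6 mOsm/kg

11.6 mOsm/kg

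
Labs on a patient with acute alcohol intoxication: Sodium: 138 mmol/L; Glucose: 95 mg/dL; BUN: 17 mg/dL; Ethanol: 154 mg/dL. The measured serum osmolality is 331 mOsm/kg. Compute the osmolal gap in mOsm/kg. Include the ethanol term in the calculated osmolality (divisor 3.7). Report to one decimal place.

2.0 mOsm/kg

Calculated osmolality = 2·Na + glucose/18 + BUN/2.8 + ethanol/3.7
= 2·138 + 95/18 + 17/2.8 + 154/3.7
= 276 + 5.28 + 6.07 + 41.62
= 328.97 mOsm/kg ≈ 329.0 mOsm/kg
Osmolar gap = measured − calculated = 331 − 329.0 = 2.0 mOsm/kg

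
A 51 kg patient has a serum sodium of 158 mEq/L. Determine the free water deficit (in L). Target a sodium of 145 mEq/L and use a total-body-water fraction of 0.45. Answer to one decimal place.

TBW = 0.45 · 51 = 22.95 L
Free water deficit = TBW · (Na/145 − 1)
= 22.95 · (158/145 − 1)
= 22.95 · 0.0897
= 2.06 L

2.1 L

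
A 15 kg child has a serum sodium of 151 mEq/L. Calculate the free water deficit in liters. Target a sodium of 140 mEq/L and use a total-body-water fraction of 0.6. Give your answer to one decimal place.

0.7 L

TBW = 0.6 · 15 = 9 L
Free water deficit = TBW · (Na/140 − 1)
= 9 · (151/140 − 1)
= 9 · 0.0786
= 0.71 L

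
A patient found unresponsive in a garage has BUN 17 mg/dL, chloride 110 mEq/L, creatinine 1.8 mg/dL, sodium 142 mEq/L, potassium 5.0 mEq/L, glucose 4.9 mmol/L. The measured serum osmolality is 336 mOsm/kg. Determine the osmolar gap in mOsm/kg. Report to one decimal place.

41.0 mOsm/kg

Calculated osmolality = 2·Na + glucose + BUN/2.8
= 2·142 + 4.9 + 17/2.8
= 284 + 4.90 + 6.07
= 294.97 mOsm/kg ≈ 295.0 mOsm/kg
Osmolar gap = measured − calculated = 336 − 295.0 = 41.0 mOsm/kg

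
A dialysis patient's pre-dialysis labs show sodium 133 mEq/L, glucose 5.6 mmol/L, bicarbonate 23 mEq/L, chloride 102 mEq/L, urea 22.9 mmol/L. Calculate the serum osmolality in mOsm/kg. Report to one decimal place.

294.5 mOsm/kg

Calculated osmolality = 2·Na + glucose + urea
= 2·133 + 5.6 + 22.9
= 266 + 5.60 + 22.90
= 294.5 mOsm/kg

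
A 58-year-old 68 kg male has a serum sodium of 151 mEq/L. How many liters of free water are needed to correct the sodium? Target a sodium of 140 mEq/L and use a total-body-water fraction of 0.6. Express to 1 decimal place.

TBW = 0.6 · 68 = 40.8 L
Free water deficit = TBW · (Na/140 − 1)
= 40.8 · (151/140 − 1)
= 40.8 · 0.0786
= 3.21 L

3.2 L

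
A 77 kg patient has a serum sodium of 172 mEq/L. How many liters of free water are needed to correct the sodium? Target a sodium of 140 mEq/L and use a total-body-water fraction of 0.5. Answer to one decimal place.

TBW = 0.5 · 77 = 38.5 L
Free water deficit = TBW · (Na/140 − 1)
= 38.5 · (172/140 − 1)
= 38.5 · 0.2286
= 8.8 L

8.8 L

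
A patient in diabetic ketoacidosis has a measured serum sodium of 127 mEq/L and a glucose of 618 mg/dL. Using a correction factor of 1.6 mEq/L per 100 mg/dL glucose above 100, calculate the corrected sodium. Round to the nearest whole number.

135 mEq/L

Corrected Na = measured Na + 1.6 · (glucose − 100)/100
= 127 + 1.6 · (618 − 100)/100
= 127 + 8.3
= 135.3 mEq/L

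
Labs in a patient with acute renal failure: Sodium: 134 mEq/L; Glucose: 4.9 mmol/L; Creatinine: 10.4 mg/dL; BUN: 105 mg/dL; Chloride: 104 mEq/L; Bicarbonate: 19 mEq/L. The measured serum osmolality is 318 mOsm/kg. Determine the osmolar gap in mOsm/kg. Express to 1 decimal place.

7.6 mOsm/kg

Calculated osmolality = 2·Na + glucose + BUN/2.8
= 2·134 + 4.9 + 105/2.8
= 268 + 4.90 + 37.50
= 310.4 mOsm/kg ≈ 310.4 mOsm/kg
Osmolar gap = measured − calculated = 318 − 310.4 = 7.6 mOsm/kg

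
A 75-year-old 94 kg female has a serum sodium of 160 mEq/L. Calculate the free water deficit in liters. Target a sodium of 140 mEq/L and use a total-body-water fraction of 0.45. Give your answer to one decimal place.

TBW = 0.45 · 94 = 42.3 L
Free water deficit = TBW · (Na/140 − 1)
= 42.3 · (160/140 − 1)
= 42.3 · 0.1429
= 6.04 L

6.0 L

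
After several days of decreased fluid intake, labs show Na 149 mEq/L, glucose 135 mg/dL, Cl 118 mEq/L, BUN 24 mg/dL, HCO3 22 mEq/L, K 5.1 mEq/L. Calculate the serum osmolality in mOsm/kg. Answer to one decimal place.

Calculated osmolality = 2·Na + glucose/18 + BUN/2.8
= 2·149 + 135/18 + 24/2.8
= 298 + 7.50 + 8.57
= 314.07 mOsm/kg

314.1 mOsm/kg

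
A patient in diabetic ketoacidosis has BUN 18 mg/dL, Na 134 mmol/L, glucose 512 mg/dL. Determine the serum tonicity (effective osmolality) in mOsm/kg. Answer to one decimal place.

Effective osmolality excludes urea (freely permeant across cell membranes):
2·Na + glucose/18
= 2·134 + 512/18
= 268 + 28.44
= 296.44 mOsm/kg

296.4 mOsm/kg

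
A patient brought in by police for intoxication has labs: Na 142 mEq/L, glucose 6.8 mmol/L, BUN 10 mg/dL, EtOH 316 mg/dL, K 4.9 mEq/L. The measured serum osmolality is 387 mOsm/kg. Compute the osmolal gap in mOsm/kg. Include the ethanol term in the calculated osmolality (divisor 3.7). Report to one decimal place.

Calculated osmolality = 2·Na + glucose + BUN/2.8 + ethanol/3.7
= 2·142 + 6.8 + 10/2.8 + 316/3.7
= 284 + 6.80 + 3.57 + 85.41
= 379.78 mOsm/kg ≈ 379.8 mOsm/kg
Osmolar gap = measured − calculated = 387 − 379.8 = 7.2 mOsm/kg

7.2 mOsm/kg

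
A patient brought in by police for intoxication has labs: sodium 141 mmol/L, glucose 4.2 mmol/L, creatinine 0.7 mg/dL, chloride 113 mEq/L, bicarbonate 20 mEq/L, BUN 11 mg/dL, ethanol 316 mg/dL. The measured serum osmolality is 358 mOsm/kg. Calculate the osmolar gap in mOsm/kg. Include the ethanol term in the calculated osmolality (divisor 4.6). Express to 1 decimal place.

Calculated osmolality = 2·Na + glucose + BUN/2.8 + ethanol/4.6
= 2·141 + 4.2 + 11/2.8 + 316/4.6
= 282 + 4.20 + 3.93 + 68.70
= 358.83 mOsm/kg ≈ 358.8 mOsm/kg
Osmolar gap = measured − calculated = 358 − 358.8 = -0.8 mOsm/kg

-0.8 mOsm/kg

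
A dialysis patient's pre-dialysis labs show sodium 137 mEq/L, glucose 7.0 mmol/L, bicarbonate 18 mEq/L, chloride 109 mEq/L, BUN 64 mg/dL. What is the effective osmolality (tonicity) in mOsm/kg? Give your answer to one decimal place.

Effective osmolality excludes urea (freely permeant across cell membranes):
2·Na + glucose
= 2·137 + 7
= 274 + 7
= 281 mOsm/kg

281.0 mOsm/kg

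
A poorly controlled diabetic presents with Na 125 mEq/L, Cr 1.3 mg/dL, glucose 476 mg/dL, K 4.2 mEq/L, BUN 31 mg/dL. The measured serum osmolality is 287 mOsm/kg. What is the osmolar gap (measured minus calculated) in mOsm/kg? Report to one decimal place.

Calculated osmolality = 2·Na + glucose/18 + BUN/2.8
= 2·125 + 476/18 + 31/2.8
= 250 + 26.44 + 11.07
= 287.51 mOsm/kg ≈ 287.5 mOsm/kg
Osmolar gap = measured − calculated = 287 − 287.5 = -0.5 mOsm/kg

-0.5 mOsm/kg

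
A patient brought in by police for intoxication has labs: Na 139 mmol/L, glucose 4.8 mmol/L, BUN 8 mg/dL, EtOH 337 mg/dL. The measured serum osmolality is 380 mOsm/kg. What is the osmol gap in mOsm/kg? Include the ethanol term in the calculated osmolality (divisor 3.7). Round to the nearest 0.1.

Calculated osmolality = 2·Na + glucose + BUN/2.8 + ethanol/3.7
= 2·139 + 4.8 + 8/2.8 + 337/3.7
= 278 + 4.80 + 2.86 + 91.08
= 376.74 mOsm/kg ≈ 376.7 mOsm/kg
Osmolar gap = measured − calculated = 380 − 376.7 = 3.3 mOsm/kg

3.3 mOsm/kg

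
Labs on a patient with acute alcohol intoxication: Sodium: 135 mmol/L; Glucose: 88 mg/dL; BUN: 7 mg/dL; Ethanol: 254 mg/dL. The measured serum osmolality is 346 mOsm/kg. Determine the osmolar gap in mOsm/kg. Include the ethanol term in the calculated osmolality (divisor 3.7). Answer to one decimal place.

0.0 mOsm/kg

Calculated osmolality = 2·Na + glucose/18 + BUN/2.8 + ethanol/3.7
= 2·135 + 88/18 + 7/2.8 + 254/3.7
= 270 + 4.89 + 2.50 + 68.65
= 346.04 mOsm/kg ≈ 346.0 mOsm/kg
Osmolar gap = measured − calculated = 346 − 346.0 = 0.0 mOsm/kg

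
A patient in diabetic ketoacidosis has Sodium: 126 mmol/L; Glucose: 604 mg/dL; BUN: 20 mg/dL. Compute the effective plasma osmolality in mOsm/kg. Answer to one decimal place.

285.6 mOsm/kg

Effective osmolality excludes urea (freely permeant across cell membranes):
2·Na + glucose/18
= 2·126 + 604/18
= 252 + 33.56
= 285.56 mOsm/kg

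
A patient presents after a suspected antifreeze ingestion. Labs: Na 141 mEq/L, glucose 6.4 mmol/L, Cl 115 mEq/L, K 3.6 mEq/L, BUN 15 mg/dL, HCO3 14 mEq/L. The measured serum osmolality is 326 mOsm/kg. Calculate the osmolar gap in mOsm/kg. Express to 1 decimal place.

32.2 mOsm/kg

Calculated osmolality = 2·Na + glucose + BUN/2.8
= 2·141 + 6.4 + 15/2.8
= 282 + 6.40 + 5.36
= 293.76 mOsm/kg ≈ 293.8 mOsm/kg
Osmolar gap = measured − calculated = 326 − 293.8 = 32.2 mOsm/kg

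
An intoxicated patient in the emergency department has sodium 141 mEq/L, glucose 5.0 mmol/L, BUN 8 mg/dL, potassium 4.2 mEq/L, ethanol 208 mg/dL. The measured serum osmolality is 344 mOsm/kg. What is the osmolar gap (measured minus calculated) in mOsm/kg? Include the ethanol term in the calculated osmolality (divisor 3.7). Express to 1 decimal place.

-2.1 mOsm/kg

Calculated osmolality = 2·Na + glucose + BUN/2.8 + ethanol/3.7
= 2·141 + 5 + 8/2.8 + 208/3.7
= 282 + 5 + 2.86 + 56.22
= 346.08 mOsm/kg ≈ 346.1 mOsm/kg
Osmolar gap = measured − calculated = 344 − 346.1 = -2.1 mOsm/kg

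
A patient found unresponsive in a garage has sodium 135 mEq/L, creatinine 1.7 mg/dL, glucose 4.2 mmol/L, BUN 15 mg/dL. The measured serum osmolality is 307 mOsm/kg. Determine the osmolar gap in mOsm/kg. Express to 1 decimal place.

27.4 mOsm/kg

Calculated osmolality = 2·Na + glucose + BUN/2.8
= 2·135 + 4.2 + 15/2.8
= 270 + 4.20 + 5.36
= 279.56 mOsm/kg ≈ 279.6 mOsm/kg
Osmolar gap = measured − calculated = 307 − 279.6 = 27.4 mOsm/kg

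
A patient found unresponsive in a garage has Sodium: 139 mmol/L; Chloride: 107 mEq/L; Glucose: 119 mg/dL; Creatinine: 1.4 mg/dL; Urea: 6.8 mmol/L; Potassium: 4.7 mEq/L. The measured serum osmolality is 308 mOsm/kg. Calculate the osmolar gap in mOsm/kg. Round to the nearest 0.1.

16.6 mOsm/kg

Calculated osmolality = 2·Na + glucose/18 + urea
= 2·139 + 119/18 + 6.8
= 278 + 6.61 + 6.80
= 291.41 mOsm/kg ≈ 291.4 mOsm/kg
Osmolar gap = measured − calculated = 308 − 291.4 = 16.6 mOsm/kg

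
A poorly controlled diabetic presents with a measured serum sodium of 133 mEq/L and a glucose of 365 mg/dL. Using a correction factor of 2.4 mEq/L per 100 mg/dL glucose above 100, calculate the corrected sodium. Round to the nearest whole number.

Corrected Na = measured Na + 2.4 · (glucose − 100)/100
= 133 + 2.4 · (365 − 100)/100
= 133 + 6.4
= 139.4 mEq/L

139 mEq/L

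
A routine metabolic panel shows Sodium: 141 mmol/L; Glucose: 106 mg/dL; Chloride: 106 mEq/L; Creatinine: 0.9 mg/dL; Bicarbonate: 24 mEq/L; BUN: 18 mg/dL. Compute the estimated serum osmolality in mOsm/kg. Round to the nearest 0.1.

294.3 mOsm/kg

Calculated osmolality = 2·Na + glucose/18 + BUN/2.8
= 2·141 + 106/18 + 18/2.8
= 282 + 5.89 + 6.43
= 294.32 mOsm/kg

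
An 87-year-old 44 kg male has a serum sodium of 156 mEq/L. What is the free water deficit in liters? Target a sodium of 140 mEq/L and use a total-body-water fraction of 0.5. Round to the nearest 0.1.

TBW = 0.5 · 44 = 22 L
Free water deficit = TBW · (Na/140 − 1)
= 22 · (156/140 − 1)
= 22 · 0.1143
= 2.51 L

2.5 L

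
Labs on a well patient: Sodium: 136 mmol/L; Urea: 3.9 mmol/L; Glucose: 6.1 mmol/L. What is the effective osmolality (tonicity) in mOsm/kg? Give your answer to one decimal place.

278.1 mOsm/kg

Effective osmolality excludes urea (freely permeant across cell membranes):
2·Na + glucose
= 2·136 + 6.1
= 272 + 6.1
= 278.1 mOsm/kg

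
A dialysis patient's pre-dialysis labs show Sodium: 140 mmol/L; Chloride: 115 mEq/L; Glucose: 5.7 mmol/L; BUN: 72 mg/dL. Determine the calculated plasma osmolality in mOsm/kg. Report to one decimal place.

Calculated osmolality = 2·Na + glucose + BUN/2.8
= 2·140 + 5.7 + 72/2.8
= 280 + 5.70 + 25.71
= 311.41 mOsm/kg

311.4 mOsm/kg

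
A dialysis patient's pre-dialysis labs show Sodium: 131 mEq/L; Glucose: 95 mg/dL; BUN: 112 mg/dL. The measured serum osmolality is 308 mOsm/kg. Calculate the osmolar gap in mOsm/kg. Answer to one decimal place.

Calculated osmolality = 2·Na + glucose/18 + BUN/2.8
= 2·131 + 95/18 + 112/2.8
= 262 + 5.28 + 40
= 307.28 mOsm/kg ≈ 307.3 mOsm/kg
Osmolar gap = measured − calculated = 308 − 307.3 = 0.7 mOsm/kg

0.7 mOsm/kg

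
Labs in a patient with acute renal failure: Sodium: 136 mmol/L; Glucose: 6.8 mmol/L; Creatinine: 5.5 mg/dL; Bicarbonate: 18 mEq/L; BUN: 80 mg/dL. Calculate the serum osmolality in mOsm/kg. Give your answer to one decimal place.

307.4 mOsm/kg

Calculated osmolality = 2·Na + glucose + BUN/2.8
= 2·136 + 6.8 + 80/2.8
= 272 + 6.80 + 28.57
= 307.37 mOsm/kg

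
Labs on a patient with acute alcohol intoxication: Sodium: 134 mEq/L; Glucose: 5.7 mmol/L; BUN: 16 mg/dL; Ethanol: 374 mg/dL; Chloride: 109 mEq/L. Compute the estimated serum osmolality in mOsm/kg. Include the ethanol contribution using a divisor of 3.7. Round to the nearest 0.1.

Calculated osmolality = 2·Na + glucose + BUN/2.8 + ethanol/3.7
= 2·134 + 5.7 + 16/2.8 + 374/3.7
= 268 + 5.70 + 5.71 + 101.08
= 380.49 mOsm/kg

380.5 mOsm/kg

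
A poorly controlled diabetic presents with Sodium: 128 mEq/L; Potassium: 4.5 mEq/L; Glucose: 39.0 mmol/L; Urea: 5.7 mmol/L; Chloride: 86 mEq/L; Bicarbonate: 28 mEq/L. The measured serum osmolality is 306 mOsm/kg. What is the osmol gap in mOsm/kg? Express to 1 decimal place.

Calculated osmolality = 2·Na + glucose + urea
= 2·128 + 39 + 5.7
= 256 + 39 + 5.70
= 300.7 mOsm/kg ≈ 300.7 mOsm/kg
Osmolar gap = measured − calculated = 306 − 300.7 = 5.3 mOsm/kg

5.3 mOsm/kg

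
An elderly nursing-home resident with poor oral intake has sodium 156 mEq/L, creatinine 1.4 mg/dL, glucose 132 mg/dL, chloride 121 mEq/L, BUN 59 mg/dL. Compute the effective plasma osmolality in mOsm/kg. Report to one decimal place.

319.3 mOsm/kg

Effective osmolality excludes urea (freely permeant across cell membranes):
2·Na + glucose/18
= 2·156 + 132/18
= 312 + 7.33
= 319.33 mOsm/kg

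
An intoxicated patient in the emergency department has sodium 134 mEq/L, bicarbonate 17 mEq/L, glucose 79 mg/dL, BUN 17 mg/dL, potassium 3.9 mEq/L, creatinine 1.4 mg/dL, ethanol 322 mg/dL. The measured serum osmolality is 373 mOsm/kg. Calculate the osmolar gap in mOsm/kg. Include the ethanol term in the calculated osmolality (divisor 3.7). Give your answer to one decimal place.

Calculated osmolality = 2·Na + glucose/18 + BUN/2.8 + ethanol/3.7
= 2·134 + 79/18 + 17/2.8 + 322/3.7
= 268 + 4.39 + 6.07 + 87.03
= 365.49 mOsm/kg ≈ 365.5 mOsm/kg
Osmolar gap = measured − calculated = 373 − 365.5 = 7.5 mOsm/kg

7.5 mOsm/kg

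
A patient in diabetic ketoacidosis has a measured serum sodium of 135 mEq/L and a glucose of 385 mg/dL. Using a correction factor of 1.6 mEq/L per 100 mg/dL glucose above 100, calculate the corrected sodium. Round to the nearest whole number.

Corrected Na = measured Na + 1.6 · (glucose − 100)/100
= 135 + 1.6 · (385 − 100)/100
= 135 + 4.6
= 139.6 mEq/L

140 mEq/L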